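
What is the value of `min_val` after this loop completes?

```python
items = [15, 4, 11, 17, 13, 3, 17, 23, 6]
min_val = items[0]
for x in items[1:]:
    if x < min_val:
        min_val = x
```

Minimum of [15, 4, 11, 17, 13, 3, 17, 23, 6]
`min_val` takes the values: 15 → 4 → 3

Answer: 3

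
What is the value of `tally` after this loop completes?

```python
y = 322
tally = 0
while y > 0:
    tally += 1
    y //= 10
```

Count digits by repeated division by 10
`tally` takes the values: 0 → 1 → 2 → 3

Answer: 3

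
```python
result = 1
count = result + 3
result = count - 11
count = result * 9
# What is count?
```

Trace:
`result = 1` → result = 1
`count = result + 3` → count = 4
`result = count - 11` → result = -7
`count = result * 9` → count = -63
So count = -63

Answer: -63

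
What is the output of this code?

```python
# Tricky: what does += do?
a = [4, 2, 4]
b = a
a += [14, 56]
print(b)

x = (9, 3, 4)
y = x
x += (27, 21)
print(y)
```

Key concept: += behavior differs for mutable vs immutable.
Step by step:
`a = [4, 2, 4]` → a = [4, 2, 4]
`b = a` → b = [4, 2, 4] (same object as a)
`a += [14, 56]` → a = [4, 2, 4, 14, 56] (same object as b); b = [4, 2, 4, 14, 56] (same object as a)
`print(b)` → prints [4, 2, 4, 14, 56]
`x = (9, 3, 4)` → x = (9, 3, 4)
`y = x` → y = (9, 3, 4)
`x += (27, 21)` → x = (9, 3, 4, 27, 21)
`print(y)` → prints (9, 3, 4)

Answer:
[4, 2, 4, 14, 56]
(9, 3, 4)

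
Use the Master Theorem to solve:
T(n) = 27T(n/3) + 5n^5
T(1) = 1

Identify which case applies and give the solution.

a=27, b=3, f(n)=5n^5. log_3(27) = 3. Since c=5 > 3 and the regularity condition holds (27(n/3)^5 = (27/3^5)n^5 with 27/3^5 < 1), Case 3 applies: T(n) = Θ(f(n)) = O(n^5).

Answer: O(n^5) - Case 3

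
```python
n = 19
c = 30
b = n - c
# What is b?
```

Trace:
`n = 19` → n = 19
`c = 30` → c = 30
`b = n - c` → b = -11
So b = -11

Answer: -11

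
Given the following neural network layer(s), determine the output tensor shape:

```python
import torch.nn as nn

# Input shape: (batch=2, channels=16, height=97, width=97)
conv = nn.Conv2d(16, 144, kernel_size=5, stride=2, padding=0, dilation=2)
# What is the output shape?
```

Input: (2, 16, 97, 97) -> Output: (2, 144, 45, 45)

Answer: (2, 144, 45, 45)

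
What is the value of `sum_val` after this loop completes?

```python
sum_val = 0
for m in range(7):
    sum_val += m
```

Sum of 0 to 6 = 21
`sum_val` takes the values: 0 → 1 → 3 → 6 → 10 → 15 → 21

Answer: 21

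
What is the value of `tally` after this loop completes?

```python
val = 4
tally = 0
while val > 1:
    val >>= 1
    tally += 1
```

Count right shifts until 1
`tally` takes the values: 0 → 1 → 2

Answer: 2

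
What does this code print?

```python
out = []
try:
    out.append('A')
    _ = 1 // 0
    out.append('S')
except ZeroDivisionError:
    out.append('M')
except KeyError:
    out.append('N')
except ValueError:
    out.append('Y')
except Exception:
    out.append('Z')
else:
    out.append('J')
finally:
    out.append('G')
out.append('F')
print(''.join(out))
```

Execution trace: 'A' (try body) → 'M' (except ZeroDivisionError) → 'G' (finally) → 'F' (after the try/except). Output: AMGF

Answer: AMGF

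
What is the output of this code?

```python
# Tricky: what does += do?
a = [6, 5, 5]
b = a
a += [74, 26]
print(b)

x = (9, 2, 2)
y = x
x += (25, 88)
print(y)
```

Key concept: += behavior differs for mutable vs immutable.
Step by step:
`a = [6, 5, 5]` → a = [6, 5, 5]
`b = a` → b = [6, 5, 5] (same object as a)
`a += [74, 26]` → a = [6, 5, 5, 74, 26] (same object as b); b = [6, 5, 5, 74, 26] (same object as a)
`print(b)` → prints [6, 5, 5, 74, 26]
`x = (9, 2, 2)` → x = (9, 2, 2)
`y = x` → y = (9, 2, 2)
`x += (25, 88)` → x = (9, 2, 2, 25, 88)
`print(y)` → prints (9, 2, 2)

Answer:
[6, 5, 5, 74, 26]
(9, 2, 2)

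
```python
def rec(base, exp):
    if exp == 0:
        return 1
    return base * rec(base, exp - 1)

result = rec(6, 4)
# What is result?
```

rec(6, 4) = 6 * 6 * 6 * 6 = 1296

Answer: 1296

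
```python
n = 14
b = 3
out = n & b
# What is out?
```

Trace:
`n = 14` → n = 14
`b = 3` → b = 3
`out = n & b` → out = 2
So out = 2

Answer: 2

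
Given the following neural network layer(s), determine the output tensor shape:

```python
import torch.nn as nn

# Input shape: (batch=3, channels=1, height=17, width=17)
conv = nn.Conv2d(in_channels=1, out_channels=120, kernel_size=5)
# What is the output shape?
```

Input: (3, 1, 17, 17) -> Output: (3, 120, 13, 13)

Answer: (3, 120, 13, 13)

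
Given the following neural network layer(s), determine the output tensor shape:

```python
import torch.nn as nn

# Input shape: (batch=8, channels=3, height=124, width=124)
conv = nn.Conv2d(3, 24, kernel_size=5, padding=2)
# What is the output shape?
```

Input: (8, 3, 124, 124) -> Output: (8, 24, 124, 124)

Answer: (8, 24, 124, 124)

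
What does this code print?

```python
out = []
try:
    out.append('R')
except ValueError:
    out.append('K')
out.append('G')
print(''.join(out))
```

Execution trace: 'R' (try body, no exception) → 'G' (after the try/except). Output: RG

Answer: RG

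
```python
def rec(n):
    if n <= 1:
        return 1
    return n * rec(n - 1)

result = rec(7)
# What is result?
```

rec(7) = 7 * 6 * 5 * 4 * 3 * 2 * 1 = 5040

Answer: 5040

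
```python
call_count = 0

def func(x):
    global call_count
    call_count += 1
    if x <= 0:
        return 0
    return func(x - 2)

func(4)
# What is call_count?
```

Linear recursion stepping by 2: 3 calls from x=4 down to ≤0.

Answer: 3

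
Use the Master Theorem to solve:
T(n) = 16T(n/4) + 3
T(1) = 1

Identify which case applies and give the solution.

a=16, b=4, f(n)=3. log_4(16) = 2. Since c=0 < 2, Case 1 applies: T(n) = Θ(n^log_b(a)) = O(n^2).

Answer: O(n^2) - Case 1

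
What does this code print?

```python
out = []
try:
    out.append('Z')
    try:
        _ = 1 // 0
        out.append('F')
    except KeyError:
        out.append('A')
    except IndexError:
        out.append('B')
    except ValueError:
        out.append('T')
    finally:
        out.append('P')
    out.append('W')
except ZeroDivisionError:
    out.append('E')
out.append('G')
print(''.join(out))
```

Execution trace: 'Z' (try body) → 'P' (inner finally) → 'E' (except ZeroDivisionError) → 'G' (after the try/except). Output: ZPEG

Answer: ZPEG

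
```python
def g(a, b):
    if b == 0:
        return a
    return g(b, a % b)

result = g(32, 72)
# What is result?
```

g(32, 72) -> g(72, 32) -> g(32, 8) -> g(8, 0) -> 8

Answer: 8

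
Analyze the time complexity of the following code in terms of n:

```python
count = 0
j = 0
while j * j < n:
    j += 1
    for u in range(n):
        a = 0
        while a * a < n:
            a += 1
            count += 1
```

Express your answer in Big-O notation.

Each loop level contributes: √n × n × √n. Multiplying the contributions gives O(n^2).

Answer: O(n^2)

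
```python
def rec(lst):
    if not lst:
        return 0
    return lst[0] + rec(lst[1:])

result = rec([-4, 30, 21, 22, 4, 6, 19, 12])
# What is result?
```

(-4) + 30 + 21 + 22 + 4 + 6 + 19 + 12 + 0 = 110

Answer: 110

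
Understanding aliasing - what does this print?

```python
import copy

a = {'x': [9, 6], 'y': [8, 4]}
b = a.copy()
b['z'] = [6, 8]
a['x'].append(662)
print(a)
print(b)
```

Key concept: shallow copy of dict with mutable values.
Step by step:
`a = {'x': [9, 6], 'y': [8, 4]}` → a = {'x': [9, 6], 'y': [8, 4]}
`b = a.copy()` → b = {'x': [9, 6], 'y': [8, 4]}
`b['z'] = [6, 8]` → b = {'x': [9, 6], 'y': [8, 4], 'z': [6, 8]}
`a['x'].append(662)` → a = {'x': [9, 6, 662], 'y': [8, 4]}; b = {'x': [9, 6, 662], 'y': [8, 4], 'z': [6, 8]}
`print(a)` → prints {'x': [9, 6, 662], 'y': [8, 4]}
`print(b)` → prints {'x': [9, 6, 662], 'y': [8, 4], 'z': [6, 8]}

Answer:
{'x': [9, 6, 662], 'y': [8, 4]}
{'x': [9, 6, 662], 'y': [8, 4], 'z': [6, 8]}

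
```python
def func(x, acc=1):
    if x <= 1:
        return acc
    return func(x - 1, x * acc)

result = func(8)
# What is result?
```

Accumulator trace (n, acc): (8, 1) -> (7, 8) -> (6, 56) -> (5, 336) -> (4, 1680) -> (3, 6720) -> (2, 20160) -> (1, 40320) -> return 40320

Answer: 40320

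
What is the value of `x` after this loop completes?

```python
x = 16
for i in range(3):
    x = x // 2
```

Halve 3 times: 16 // 2^3 = 2
`x` takes the values: 16 → 8 → 4 → 2

Answer: 2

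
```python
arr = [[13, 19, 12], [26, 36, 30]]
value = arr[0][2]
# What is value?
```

Trace:
`arr = [[13, 19, 12], [26, 36, 30]]` → arr = [[13, 19, 12], [26, 36, 30]]
`value = arr[0][2]` → value = 12
So value = 12

Answer: 12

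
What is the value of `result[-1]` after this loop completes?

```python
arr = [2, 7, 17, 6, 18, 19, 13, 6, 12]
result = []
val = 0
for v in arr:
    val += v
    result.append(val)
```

Cumulative sum ends at 100
`result` takes the values: [] → [2] → [2, 9] → [2, 9, 26] → [2, 9, 26, 32] → [2, 9, 26, 32, 50] → [2, 9, 26, 32, 50, 69] → [2, 9, 26, 32, 50, 69, 82] → [2, 9, 26, 32, 50, 69, 82, 88] → [2, 9, 26, 32, 50, 69, 82, 88, 100]
So `result[-1]` = 100

Answer: 100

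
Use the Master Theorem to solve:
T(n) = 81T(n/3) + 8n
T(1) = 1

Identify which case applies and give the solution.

a=81, b=3, f(n)=8n. log_3(81) = 4. Since c=1 < 4, Case 1 applies: T(n) = Θ(n^log_b(a)) = O(n^4).

Answer: O(n^4) - Case 1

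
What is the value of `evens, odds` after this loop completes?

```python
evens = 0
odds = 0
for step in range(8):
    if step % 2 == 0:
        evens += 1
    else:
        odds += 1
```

Count evens and odds in range(8)
`evens, odds` takes the values: (0, 0) → (1, 0) → (1, 1) → (2, 1) → (2, 2) → (3, 2) → (3, 3) → (4, 3) → (4, 4)

Answer: 4, 4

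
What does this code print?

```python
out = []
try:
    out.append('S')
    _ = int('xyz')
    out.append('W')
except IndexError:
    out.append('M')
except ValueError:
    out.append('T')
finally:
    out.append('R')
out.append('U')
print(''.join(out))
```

Execution trace: 'S' (try body) → 'T' (except ValueError) → 'R' (finally) → 'U' (after the try/except). Output: STRU

Answer: STRU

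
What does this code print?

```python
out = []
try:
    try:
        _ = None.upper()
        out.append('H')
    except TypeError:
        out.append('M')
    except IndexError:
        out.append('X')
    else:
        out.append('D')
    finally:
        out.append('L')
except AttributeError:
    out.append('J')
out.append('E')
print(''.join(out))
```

Execution trace: 'L' (finally) → 'J' (outer except AttributeError) → 'E' (after the try/except). Output: LJE

Answer: LJE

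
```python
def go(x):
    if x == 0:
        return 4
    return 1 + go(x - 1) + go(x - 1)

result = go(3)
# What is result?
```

go(x) = 1 + 2·go(x-1), go(0)=4. Closed form: (4+1)·2^3 - 1 = 39.

Answer: 39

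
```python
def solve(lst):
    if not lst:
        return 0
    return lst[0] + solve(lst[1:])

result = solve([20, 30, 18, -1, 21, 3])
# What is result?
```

20 + 30 + 18 + (-1) + 21 + 3 + 0 = 91

Answer: 91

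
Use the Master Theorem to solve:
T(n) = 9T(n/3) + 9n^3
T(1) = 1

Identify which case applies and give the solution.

a=9, b=3, f(n)=9n^3. log_3(9) = 2. Since c=3 > 2 and the regularity condition holds (9(n/3)^3 = (9/3^3)n^3 with 9/3^3 < 1), Case 3 applies: T(n) = Θ(f(n)) = O(n^3).

Answer: O(n^3) - Case 3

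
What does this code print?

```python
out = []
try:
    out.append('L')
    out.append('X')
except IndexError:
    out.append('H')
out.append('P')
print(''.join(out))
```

Execution trace: 'L' (try body) → 'X' (try body, no exception) → 'P' (after the try/except). Output: LXP

Answer: LXP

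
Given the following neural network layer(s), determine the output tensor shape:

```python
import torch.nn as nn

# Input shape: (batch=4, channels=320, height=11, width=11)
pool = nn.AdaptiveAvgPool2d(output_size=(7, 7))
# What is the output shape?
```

Input: (4, 320, 11, 11) -> Output: (4, 320, 7, 7)

Answer: (4, 320, 7, 7)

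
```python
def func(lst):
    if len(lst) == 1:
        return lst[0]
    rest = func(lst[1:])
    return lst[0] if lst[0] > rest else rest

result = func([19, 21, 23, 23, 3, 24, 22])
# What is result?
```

Recursive max over [19, 21, 23, 23, 3, 24, 22] = 24

Answer: 24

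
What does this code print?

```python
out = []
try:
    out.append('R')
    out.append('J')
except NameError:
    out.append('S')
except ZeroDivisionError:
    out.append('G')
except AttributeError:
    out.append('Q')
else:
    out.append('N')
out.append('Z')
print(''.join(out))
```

Execution trace: 'R' (try body) → 'J' (try body, no exception) → 'N' (else) → 'Z' (after the try/except). Output: RJNZ

Answer: RJNZ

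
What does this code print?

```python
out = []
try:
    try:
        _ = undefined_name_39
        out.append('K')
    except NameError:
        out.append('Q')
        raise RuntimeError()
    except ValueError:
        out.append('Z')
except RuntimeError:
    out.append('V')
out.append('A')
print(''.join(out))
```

Execution trace: 'Q' (except NameError) → 'V' (outer except RuntimeError) → 'A' (after the try/except). Output: QVA

Answer: QVA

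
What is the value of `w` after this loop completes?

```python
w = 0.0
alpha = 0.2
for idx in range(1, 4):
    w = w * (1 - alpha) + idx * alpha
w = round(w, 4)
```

Moving average with lr=0.2
`w` takes the values: 0.0 → 0.2 → 0.56 → 1.048

Answer: 1.048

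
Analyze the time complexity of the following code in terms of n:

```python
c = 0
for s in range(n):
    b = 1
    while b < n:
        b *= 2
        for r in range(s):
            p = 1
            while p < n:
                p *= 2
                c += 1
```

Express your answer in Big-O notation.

Each loop level contributes: n × log n × n × log n. Multiplying the contributions gives O(n^2 log² n).

Answer: O(n^2 log² n)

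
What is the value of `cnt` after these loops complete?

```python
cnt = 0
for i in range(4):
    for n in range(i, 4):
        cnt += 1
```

Upper triangle: 4 + 3 + ... + 1
`cnt` takes the values: 0 → 1 → 2 → 3 → 4 → 5 → 6 → 7 → 8 → 9 → 10

Answer: 10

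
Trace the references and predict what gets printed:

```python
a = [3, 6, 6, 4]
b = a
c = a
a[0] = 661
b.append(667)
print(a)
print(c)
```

Key concept: multiple aliases.
Step by step:
`a = [3, 6, 6, 4]` → a = [3, 6, 6, 4]
`b = a` → b = [3, 6, 6, 4] (same object as a)
`c = a` → c = [3, 6, 6, 4] (same object as a, b)
`a[0] = 661` → a = [661, 6, 6, 4] (same object as b, c); b = [661, 6, 6, 4] (same object as a, c); c = [661, 6, 6, 4] (same object as a, b)
`b.append(667)` → a = [661, 6, 6, 4, 667] (same object as b, c); b = [661, 6, 6, 4, 667] (same object as a, c); c = [661, 6, 6, 4, 667] (same object as a, b)
`print(a)` → prints [661, 6, 6, 4, 667]
`print(c)` → prints [661, 6, 6, 4, 667]

Answer:
[661, 6, 6, 4, 667]
[661, 6, 6, 4, 667]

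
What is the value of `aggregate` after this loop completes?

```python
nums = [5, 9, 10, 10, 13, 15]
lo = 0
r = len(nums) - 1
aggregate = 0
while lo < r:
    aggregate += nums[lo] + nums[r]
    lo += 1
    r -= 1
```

Sum of pairs from ends
`aggregate` takes the values: 0 → 20 → 42 → 62

Answer: 62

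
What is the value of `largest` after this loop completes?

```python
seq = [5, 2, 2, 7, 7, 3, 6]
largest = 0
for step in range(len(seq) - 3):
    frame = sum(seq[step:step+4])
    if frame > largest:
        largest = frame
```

Max sum of 4-element window in [5, 2, 2, 7, 7, 3, 6]
`largest` takes the values: 0 → 16 → 18 → 19 → 23

Answer: 23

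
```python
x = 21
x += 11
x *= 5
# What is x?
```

Trace:
`x = 21` → x = 21
`x += 11` → x = 32
`x *= 5` → x = 160
So x = 160

Answer: 160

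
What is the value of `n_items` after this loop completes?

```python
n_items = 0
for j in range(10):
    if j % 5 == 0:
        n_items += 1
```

Count numbers divisible by 5 in range(10)
`n_items` takes the values: 0 → 1 → 2

Answer: 2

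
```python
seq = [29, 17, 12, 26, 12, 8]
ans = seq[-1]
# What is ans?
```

Trace:
`seq = [29, 17, 12, 26, 12, 8]` → seq = [29, 17, 12, 26, 12, 8]
`ans = seq[-1]` → ans = 8
So ans = 8

Answer: 8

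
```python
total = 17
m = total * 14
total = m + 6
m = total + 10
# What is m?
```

Trace:
`total = 17` → total = 17
`m = total * 14` → m = 238
`total = m + 6` → total = 244
`m = total + 10` → m = 254
So m = 254

Answer: 254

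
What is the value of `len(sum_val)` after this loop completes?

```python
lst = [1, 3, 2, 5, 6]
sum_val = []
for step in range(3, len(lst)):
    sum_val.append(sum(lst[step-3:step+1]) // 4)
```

Number of 4-element averages
`sum_val` takes the values: [] → [2] → [2, 4]
So `len(sum_val)` = 2

Answer: 2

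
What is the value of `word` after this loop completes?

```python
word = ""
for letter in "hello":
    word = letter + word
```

Reverse 'hello'
`word` takes the values: "" → "h" → "eh" → "leh" → "lleh" → "olleh"

Answer: "olleh"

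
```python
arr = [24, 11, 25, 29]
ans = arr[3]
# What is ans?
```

Trace:
`arr = [24, 11, 25, 29]` → arr = [24, 11, 25, 29]
`ans = arr[3]` → ans = 29
So ans = 29

Answer: 29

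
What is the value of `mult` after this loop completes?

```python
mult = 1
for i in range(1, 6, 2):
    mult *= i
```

Product of 1, 3, 5, ... up to 5
`mult` takes the values: 1 → 3 → 15

Answer: 15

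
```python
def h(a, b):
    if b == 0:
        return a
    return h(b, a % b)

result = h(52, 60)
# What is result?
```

h(52, 60) -> h(60, 52) -> h(52, 8) -> h(8, 4) -> h(4, 0) -> 4

Answer: 4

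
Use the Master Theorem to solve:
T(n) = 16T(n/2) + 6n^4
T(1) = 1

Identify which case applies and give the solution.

a=16, b=2, f(n)=6n^4. log_2(16) = 4. Since c=4 = 4, Case 2 applies: T(n) = Θ(n^log_b(a) · log n) = O(n^4 log n).

Answer: O(n^4 log n) - Case 2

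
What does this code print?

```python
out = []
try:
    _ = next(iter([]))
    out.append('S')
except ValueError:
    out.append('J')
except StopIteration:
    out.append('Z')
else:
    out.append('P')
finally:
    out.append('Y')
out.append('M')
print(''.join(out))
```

Execution trace: 'Z' (except StopIteration) → 'Y' (finally) → 'M' (after the try/except). Output: ZYM

Answer: ZYM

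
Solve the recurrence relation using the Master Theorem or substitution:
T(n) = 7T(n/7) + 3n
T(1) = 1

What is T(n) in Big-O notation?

By Master Theorem: a=7, b=7, f(n)=3n. Since log_7(7) = 1 and f(n) = Θ(n^1), Case 2 applies. T(n) = O(n log n).

Answer: O(n log n)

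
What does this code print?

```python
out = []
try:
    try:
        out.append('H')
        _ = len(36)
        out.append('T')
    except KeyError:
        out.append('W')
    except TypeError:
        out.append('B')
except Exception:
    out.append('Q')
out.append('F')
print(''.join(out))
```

Execution trace: 'H' (inner try body) → 'B' (inner except TypeError) → 'F' (after the try/except). Output: HBF

Answer: HBF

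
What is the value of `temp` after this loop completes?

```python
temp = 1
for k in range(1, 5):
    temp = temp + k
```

Start at 1, add 1 through 4
`temp` takes the values: 1 → 2 → 4 → 7 → 11

Answer: 11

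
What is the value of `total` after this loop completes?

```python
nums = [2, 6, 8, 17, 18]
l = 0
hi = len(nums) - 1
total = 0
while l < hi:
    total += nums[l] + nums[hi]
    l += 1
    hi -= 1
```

Sum of pairs from ends
`total` takes the values: 0 → 20 → 43

Answer: 43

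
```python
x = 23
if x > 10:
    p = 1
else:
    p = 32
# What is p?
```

Trace:
`x = 23` → x = 23
`if x > 10: ...` → x > 10 is True → p = 1
So p = 1

Answer: 1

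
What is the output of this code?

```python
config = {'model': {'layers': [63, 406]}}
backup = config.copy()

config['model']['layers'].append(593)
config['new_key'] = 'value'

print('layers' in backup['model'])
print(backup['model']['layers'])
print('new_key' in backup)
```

Key concept: shallow copy gotcha with nested dict.
Step by step:
`config = {'model': {'layers': [63, 406]}}` → config = {'model': {'layers': [63, 406]}}
`backup = config.copy()` → backup = {'model': {'layers': [63, 406]}}
`config['model']['layers'].append(593)` → config = {'model': {'layers': [63, 406, 593]}}; backup = {'model': {'layers': [63, 406, 593]}}
`config['new_key'] = 'value'` → config = {'model': {'layers': [63, 406, 593]}, 'new_key': 'value'}
`print('layers' in backup['model'])` → prints True
`print(backup['model']['layers'])` → prints [63, 406, 593]
`print('new_key' in backup)` → prints False

Answer:
True
[63, 406, 593]
False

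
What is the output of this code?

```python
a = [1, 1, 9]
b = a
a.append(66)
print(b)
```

Key concept: basic list aliasing.
Step by step:
`a = [1, 1, 9]` → a = [1, 1, 9]
`b = a` → b = [1, 1, 9] (same object as a)
`a.append(66)` → a = [1, 1, 9, 66] (same object as b); b = [1, 1, 9, 66] (same object as a)
`print(b)` → prints [1, 1, 9, 66]

Answer: [1, 1, 9, 66]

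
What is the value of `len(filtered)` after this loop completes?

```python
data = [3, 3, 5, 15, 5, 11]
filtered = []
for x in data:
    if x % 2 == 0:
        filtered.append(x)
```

Count even numbers in [3, 3, 5, 15, 5, 11]
`filtered` takes the values: []
So `len(filtered)` = 0

Answer: 0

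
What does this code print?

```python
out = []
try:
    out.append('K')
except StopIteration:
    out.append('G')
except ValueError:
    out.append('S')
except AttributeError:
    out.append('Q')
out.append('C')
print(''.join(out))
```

Execution trace: 'K' (try body, no exception) → 'C' (after the try/except). Output: KC

Answer: KC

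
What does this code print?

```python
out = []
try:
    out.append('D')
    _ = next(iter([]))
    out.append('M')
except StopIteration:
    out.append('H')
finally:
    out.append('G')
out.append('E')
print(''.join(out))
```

Execution trace: 'D' (try body) → 'H' (except StopIteration) → 'G' (finally) → 'E' (after the try/except). Output: DHGE

Answer: DHGE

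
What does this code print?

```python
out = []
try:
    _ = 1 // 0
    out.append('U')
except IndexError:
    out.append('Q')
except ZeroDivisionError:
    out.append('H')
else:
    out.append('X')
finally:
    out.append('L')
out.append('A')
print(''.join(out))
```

Execution trace: 'H' (except ZeroDivisionError) → 'L' (finally) → 'A' (after the try/except). Output: HLA

Answer: HLA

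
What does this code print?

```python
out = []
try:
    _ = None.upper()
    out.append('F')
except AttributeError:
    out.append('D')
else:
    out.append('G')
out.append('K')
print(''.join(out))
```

Execution trace: 'D' (except AttributeError) → 'K' (after the try/except). Output: DK

Answer: DK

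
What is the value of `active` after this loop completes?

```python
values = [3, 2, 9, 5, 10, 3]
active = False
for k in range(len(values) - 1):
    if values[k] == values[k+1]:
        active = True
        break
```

Check consecutive duplicates in [3, 2, 9, 5, 10, 3]
`active` takes the values: False

Answer: False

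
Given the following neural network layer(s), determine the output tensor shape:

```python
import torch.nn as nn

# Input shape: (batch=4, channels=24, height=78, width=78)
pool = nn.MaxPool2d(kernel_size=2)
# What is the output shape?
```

Input: (4, 24, 78, 78) -> Output: (4, 24, 39, 39)

Answer: (4, 24, 39, 39)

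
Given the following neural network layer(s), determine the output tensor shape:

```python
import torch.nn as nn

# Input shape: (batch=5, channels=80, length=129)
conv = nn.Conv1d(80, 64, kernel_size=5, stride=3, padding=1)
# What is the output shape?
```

Input: (5, 80, 129) -> Output: (5, 64, 43)

Answer: (5, 64, 43)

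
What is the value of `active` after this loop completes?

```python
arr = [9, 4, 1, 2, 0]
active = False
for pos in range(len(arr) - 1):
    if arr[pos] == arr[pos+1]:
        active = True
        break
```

Check consecutive duplicates in [9, 4, 1, 2, 0]
`active` takes the values: False

Answer: False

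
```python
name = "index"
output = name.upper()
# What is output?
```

Trace:
`name = "index"` → name = 'index'
`output = name.upper()` → output = 'INDEX'
So output = 'INDEX'

Answer: 'INDEX'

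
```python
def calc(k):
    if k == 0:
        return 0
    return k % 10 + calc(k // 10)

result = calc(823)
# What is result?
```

Sum of digits of 823: 3 + 2 + 8 = 13

Answer: 13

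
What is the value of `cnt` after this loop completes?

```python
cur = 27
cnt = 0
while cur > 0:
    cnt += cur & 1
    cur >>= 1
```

Count set bits in 27 (binary: 0b11011)
`cnt` takes the values: 0 → 1 → 2 → 3 → 4

Answer: 4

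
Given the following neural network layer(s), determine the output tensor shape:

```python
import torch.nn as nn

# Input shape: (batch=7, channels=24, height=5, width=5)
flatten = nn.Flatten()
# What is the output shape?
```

Input: (7, 24, 5, 5) -> Output: (7, 600)

Answer: (7, 600)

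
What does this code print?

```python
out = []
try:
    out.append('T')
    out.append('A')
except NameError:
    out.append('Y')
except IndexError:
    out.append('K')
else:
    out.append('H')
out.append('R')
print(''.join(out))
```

Execution trace: 'T' (try body) → 'A' (try body, no exception) → 'H' (else) → 'R' (after the try/except). Output: TAHR

Answer: TAHR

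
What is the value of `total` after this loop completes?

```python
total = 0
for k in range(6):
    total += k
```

Sum of 0 to 5 = 15
`total` takes the values: 0 → 1 → 3 → 6 → 10 → 15

Answer: 15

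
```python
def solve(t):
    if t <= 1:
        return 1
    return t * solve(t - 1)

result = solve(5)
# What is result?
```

solve(5) = 5 * 4 * 3 * 2 * 1 = 120

Answer: 120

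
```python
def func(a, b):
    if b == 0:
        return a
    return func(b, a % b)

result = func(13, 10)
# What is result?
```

func(13, 10) -> func(10, 3) -> func(3, 1) -> func(1, 0) -> 1

Answer: 1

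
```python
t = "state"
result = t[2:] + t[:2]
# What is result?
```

Trace:
`t = "state"` → t = 'state'
`result = t[2:] + t[:2]` → result = 'atest'
So result = 'atest'

Answer: 'atest'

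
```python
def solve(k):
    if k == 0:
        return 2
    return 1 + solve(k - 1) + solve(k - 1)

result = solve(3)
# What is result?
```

solve(k) = 1 + 2·solve(k-1), solve(0)=2. Closed form: (2+1)·2^3 - 1 = 23.

Answer: 23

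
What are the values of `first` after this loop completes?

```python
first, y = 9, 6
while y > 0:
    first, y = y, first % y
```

GCD of 9 and 6
`first` takes the values: 9 → 6 → 3

Answer: 3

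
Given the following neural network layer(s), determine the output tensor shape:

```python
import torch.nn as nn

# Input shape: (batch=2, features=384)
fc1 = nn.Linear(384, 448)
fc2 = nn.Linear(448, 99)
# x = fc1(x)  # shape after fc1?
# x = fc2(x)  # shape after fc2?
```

Input: (2, 384) -> after fc1: (2, 448) -> Output: (2, 99)

Answer: (2, 99)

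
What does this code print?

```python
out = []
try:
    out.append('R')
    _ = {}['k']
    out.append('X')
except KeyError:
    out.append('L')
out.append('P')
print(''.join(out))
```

Execution trace: 'R' (try body) → 'L' (except KeyError) → 'P' (after the try/except). Output: RLP

Answer: RLP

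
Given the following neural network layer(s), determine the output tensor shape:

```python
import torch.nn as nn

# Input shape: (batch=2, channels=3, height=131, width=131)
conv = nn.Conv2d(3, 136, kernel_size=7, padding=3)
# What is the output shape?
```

Input: (2, 3, 131, 131) -> Output: (2, 136, 131, 131)

Answer: (2, 136, 131, 131)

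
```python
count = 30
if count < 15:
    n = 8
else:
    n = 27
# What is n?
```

Trace:
`count = 30` → count = 30
`if count < 15: ...` → count < 15 is False, take else branch → n = 27
So n = 27

Answer: 27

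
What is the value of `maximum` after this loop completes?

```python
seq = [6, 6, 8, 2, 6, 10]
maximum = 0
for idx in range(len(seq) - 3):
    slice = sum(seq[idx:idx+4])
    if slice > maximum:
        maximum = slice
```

Max sum of 4-element window in [6, 6, 8, 2, 6, 10]
`maximum` takes the values: 0 → 22 → 26

Answer: 26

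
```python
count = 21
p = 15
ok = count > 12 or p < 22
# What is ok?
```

Trace:
`count = 21` → count = 21
`p = 15` → p = 15
`ok = count > 12 or p < 22` → ok = True
So ok = True

Answer: True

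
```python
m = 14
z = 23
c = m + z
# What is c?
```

Trace:
`m = 14` → m = 14
`z = 23` → z = 23
`c = m + z` → c = 37
So c = 37

Answer: 37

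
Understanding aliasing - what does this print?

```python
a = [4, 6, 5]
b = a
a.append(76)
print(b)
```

Key concept: basic list aliasing.
Step by step:
`a = [4, 6, 5]` → a = [4, 6, 5]
`b = a` → b = [4, 6, 5] (same object as a)
`a.append(76)` → a = [4, 6, 5, 76] (same object as b); b = [4, 6, 5, 76] (same object as a)
`print(b)` → prints [4, 6, 5, 76]

Answer: [4, 6, 5, 76]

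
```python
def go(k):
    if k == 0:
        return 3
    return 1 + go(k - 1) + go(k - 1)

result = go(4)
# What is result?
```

go(k) = 1 + 2·go(k-1), go(0)=3. Closed form: (3+1)·2^4 - 1 = 63.

Answer: 63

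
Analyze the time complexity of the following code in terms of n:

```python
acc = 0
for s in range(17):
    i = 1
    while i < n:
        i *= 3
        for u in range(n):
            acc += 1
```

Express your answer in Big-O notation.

Each loop level contributes: 1 × log n × n. Multiplying the contributions gives O(n log n).

Answer: O(n log n)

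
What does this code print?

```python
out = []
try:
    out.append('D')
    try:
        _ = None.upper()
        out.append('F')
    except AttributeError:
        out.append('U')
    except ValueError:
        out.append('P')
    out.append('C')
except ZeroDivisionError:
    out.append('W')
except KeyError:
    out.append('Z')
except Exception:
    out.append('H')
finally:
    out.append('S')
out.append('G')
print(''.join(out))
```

Execution trace: 'D' (try body) → 'U' (inner except AttributeError) → 'C' (try body, no exception) → 'S' (finally) → 'G' (after the try/except). Output: DUCSG

Answer: DUCSG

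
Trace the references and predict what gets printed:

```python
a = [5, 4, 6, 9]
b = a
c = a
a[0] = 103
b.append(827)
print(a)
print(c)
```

Key concept: multiple aliases.
Step by step:
`a = [5, 4, 6, 9]` → a = [5, 4, 6, 9]
`b = a` → b = [5, 4, 6, 9] (same object as a)
`c = a` → c = [5, 4, 6, 9] (same object as a, b)
`a[0] = 103` → a = [103, 4, 6, 9] (same object as b, c); b = [103, 4, 6, 9] (same object as a, c); c = [103, 4, 6, 9] (same object as a, b)
`b.append(827)` → a = [103, 4, 6, 9, 827] (same object as b, c); b = [103, 4, 6, 9, 827] (same object as a, c); c = [103, 4, 6, 9, 827] (same object as a, b)
`print(a)` → prints [103, 4, 6, 9, 827]
`print(c)` → prints [103, 4, 6, 9, 827]

Answer:
[103, 4, 6, 9, 827]
[103, 4, 6, 9, 827]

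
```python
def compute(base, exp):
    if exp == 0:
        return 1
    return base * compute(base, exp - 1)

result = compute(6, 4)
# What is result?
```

compute(6, 4) = 6 * 6 * 6 * 6 = 1296

Answer: 1296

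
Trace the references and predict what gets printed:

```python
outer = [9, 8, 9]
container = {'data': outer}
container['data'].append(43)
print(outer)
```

Key concept: dict holds reference to list.
Step by step:
`outer = [9, 8, 9]` → outer = [9, 8, 9]
`container = {'data': outer}` → container = {'data': [9, 8, 9]}
`container['data'].append(43)` → outer = [9, 8, 9, 43]; container = {'data': [9, 8, 9, 43]}
`print(outer)` → prints [9, 8, 9, 43]

Answer: [9, 8, 9, 43]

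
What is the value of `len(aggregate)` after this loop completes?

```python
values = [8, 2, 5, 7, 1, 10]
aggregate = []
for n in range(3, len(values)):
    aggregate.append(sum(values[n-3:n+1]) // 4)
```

Number of 4-element averages
`aggregate` takes the values: [] → [5] → [5, 3] → [5, 3, 5]
So `len(aggregate)` = 3

Answer: 3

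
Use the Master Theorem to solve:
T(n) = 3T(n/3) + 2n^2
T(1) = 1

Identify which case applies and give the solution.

a=3, b=3, f(n)=2n^2. log_3(3) = 1. Since c=2 > 1 and the regularity condition holds (3(n/3)^2 = (3/3^2)n^2 with 3/3^2 < 1), Case 3 applies: T(n) = Θ(f(n)) = O(n^2).

Answer: O(n^2) - Case 3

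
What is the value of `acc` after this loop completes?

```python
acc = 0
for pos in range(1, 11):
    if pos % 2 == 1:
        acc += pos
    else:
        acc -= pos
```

Add odd, subtract even
`acc` takes the values: 0 → 1 → -1 → 2 → -2 → 3 → -3 → 4 → -4 → 5 → -5

Answer: -5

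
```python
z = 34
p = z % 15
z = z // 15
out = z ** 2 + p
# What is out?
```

Trace:
`z = 34` → z = 34
`p = z % 15` → p = 4
`z = z // 15` → z = 2
`out = z ** 2 + p` → out = 8
So out = 8

Answer: 8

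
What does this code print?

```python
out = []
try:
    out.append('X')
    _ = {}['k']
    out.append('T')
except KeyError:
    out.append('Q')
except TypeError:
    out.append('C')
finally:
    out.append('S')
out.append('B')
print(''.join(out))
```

Execution trace: 'X' (try body) → 'Q' (except KeyError) → 'S' (finally) → 'B' (after the try/except). Output: XQSB

Answer: XQSB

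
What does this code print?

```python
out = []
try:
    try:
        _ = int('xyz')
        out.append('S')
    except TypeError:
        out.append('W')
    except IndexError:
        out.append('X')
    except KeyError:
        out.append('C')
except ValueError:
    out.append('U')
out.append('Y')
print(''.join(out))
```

Execution trace: 'U' (outer except ValueError) → 'Y' (after the try/except). Output: UY

Answer: UY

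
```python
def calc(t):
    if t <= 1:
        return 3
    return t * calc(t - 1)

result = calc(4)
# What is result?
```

calc(4) = 4 * 3 * 2 * 3 = 72

Answer: 72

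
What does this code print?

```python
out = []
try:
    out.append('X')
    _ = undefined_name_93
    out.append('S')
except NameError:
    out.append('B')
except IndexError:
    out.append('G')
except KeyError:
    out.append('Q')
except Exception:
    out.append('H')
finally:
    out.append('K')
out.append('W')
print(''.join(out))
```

Execution trace: 'X' (try body) → 'B' (except NameError) → 'K' (finally) → 'W' (after the try/except). Output: XBKW

Answer: XBKW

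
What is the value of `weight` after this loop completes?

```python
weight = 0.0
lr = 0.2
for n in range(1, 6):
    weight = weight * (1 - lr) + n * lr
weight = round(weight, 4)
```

Moving average with lr=0.2
`weight` takes the values: 0.0 → 0.2 → 0.56 → 1.048 → 1.6384 → 2.31072 → 2.3107

Answer: 2.3107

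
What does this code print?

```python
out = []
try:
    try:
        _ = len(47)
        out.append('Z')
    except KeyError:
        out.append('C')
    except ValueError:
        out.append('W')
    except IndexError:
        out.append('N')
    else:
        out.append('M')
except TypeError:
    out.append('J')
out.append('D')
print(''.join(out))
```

Execution trace: 'J' (outer except TypeError) → 'D' (after the try/except). Output: JD

Answer: JD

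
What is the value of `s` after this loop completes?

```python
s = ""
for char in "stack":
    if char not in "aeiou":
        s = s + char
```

Remove vowels from 'stack'
`s` takes the values: "" → "s" → "st" → "stc" → "stck"

Answer: "stck"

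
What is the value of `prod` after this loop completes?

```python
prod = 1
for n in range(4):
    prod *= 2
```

2^4 = 16
`prod` takes the values: 1 → 2 → 4 → 8 → 16

Answer: 16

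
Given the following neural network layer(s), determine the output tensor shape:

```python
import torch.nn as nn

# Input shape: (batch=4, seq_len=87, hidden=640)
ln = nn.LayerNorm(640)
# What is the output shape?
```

Input: (4, 87, 640) -> Output: (4, 87, 640)

Answer: (4, 87, 640)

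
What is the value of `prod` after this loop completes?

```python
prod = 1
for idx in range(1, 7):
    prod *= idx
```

6! = 720
`prod` takes the values: 1 → 2 → 6 → 24 → 120 → 720

Answer: 720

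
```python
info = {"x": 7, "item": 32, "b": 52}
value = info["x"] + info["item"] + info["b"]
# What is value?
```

Trace:
`info = {"x": 7, "item": 32, "b": 52}` → info = {'x': 7, 'item': 32, 'b': 52}
`value = info["x"] + info["item"] + info["b"]` → value = 91
So value = 91

Answer: 91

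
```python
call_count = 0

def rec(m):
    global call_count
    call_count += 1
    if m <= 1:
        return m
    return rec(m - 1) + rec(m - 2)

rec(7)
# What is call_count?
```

Calls(m) = 1 + Calls(m-1) + Calls(m-2); Calls(0)=Calls(1)=1. For m=7 this gives 41.

Answer: 41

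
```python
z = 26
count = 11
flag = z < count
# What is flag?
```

Trace:
`z = 26` → z = 26
`count = 11` → count = 11
`flag = z < count` → flag = False
So flag = False

Answer: False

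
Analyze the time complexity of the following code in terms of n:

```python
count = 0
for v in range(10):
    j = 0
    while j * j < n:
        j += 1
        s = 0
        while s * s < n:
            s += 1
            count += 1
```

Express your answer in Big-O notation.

Each loop level contributes: 1 × √n × √n. Multiplying the contributions gives O(n).

Answer: O(n)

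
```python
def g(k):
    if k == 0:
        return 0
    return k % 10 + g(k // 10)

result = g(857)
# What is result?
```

Sum of digits of 857: 7 + 5 + 8 = 20

Answer: 20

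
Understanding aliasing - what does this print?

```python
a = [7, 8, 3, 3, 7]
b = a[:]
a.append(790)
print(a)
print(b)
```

Key concept: slice [:] creates copy.
Step by step:
`a = [7, 8, 3, 3, 7]` → a = [7, 8, 3, 3, 7]
`b = a[:]` → b = [7, 8, 3, 3, 7]
`a.append(790)` → a = [7, 8, 3, 3, 7, 790]
`print(a)` → prints [7, 8, 3, 3, 7, 790]
`print(b)` → prints [7, 8, 3, 3, 7]

Answer:
[7, 8, 3, 3, 7, 790]
[7, 8, 3, 3, 7]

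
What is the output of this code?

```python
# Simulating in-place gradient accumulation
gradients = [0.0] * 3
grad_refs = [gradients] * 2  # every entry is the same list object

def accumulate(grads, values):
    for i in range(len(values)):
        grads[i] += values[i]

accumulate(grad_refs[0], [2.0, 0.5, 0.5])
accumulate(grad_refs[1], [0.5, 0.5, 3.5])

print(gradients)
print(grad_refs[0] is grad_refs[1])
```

Key concept: gradient accumulation aliasing.
Step by step:
`gradients = [0.0] * 3` → gradients = [0.0, 0.0, 0.0]
`grad_refs = [gradients] * 2` → grad_refs = [[0.0, 0.0, 0.0], [0.0, 0.0, 0.0]]
`accumulate(grad_refs[0], [2.0, 0.5, 0.5])` → gradients = [2.0, 0.5, 0.5]; grad_refs = [[2.0, 0.5, 0.5], [2.0, 0.5, 0.5]]
`accumulate(grad_refs[1], [0.5, 0.5, 3.5])` → gradients = [2.5, 1.0, 4.0]; grad_refs = [[2.5, 1.0, 4.0], [2.5, 1.0, 4.0]]
`print(gradients)` → prints [2.5, 1.0, 4.0]
`print(grad_refs[0] is grad_refs[1])` → prints True

Answer:
[2.5, 1.0, 4.0]
True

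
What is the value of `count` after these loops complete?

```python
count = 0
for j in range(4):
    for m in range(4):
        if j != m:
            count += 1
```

4² - 4 (exclude diagonal)
`count` takes the values: 0 → 1 → 2 → 3 → 4 → 5 → 6 → 7 → 8 → 9 → 10 → 11 → 12

Answer: 12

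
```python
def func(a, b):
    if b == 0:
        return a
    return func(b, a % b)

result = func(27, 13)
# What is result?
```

func(27, 13) -> func(13, 1) -> func(1, 0) -> 1

Answer: 1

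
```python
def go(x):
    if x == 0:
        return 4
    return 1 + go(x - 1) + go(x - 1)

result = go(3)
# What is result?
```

go(x) = 1 + 2·go(x-1), go(0)=4. Closed form: (4+1)·2^3 - 1 = 39.

Answer: 39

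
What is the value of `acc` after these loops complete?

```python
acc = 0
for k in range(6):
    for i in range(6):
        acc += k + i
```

Sum of all k+i for k,i in 6x6
`acc` takes the values: 0 → 1 → 3 → 6 → 10 → 15 → 16 → 18 → 21 → 25 → 30 → 36 → 38 → 41 → 45 → 50 → 56 → 63 → 66 → 70 → 75 → 81 → 88 → 96 → 100 → 105 → 111 → 118 → 126 → 135 → 140 → 146 → 153 → 161 → 170 → 180

Answer: 180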